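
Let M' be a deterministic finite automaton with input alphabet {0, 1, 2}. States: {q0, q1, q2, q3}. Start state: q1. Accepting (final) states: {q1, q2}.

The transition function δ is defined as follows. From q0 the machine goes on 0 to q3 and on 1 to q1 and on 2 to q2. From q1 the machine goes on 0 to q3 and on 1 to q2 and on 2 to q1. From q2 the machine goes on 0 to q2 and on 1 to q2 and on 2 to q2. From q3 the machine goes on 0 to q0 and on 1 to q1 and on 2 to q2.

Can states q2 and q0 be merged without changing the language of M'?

No

Every state is reachable, so we keep all 4.
P0 = {q1,q2} | {q0,q3}.
On input 0, block {q1,q2} splits into {q1} and {q2}.
No further refinement is possible. Final partition (3 blocks): {q1} | {q0,q3} | {q2}.
q2 and q0 end up in different blocks, so they are distinguishable. For instance, the string 'ε' is accepted from only q2.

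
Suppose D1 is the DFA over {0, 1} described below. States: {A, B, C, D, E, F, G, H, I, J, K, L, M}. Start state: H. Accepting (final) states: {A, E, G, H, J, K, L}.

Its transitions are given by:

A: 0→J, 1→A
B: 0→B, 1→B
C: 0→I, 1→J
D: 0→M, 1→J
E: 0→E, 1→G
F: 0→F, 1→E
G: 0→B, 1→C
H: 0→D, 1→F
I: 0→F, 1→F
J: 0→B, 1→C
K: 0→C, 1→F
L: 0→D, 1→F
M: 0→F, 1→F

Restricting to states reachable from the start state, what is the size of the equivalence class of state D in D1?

2

Reachable states from the start: {B,C,D,E,F,G,H,I,J,M}. Unreachable: {A,K,L} — drop them.
Start with accepting vs non-accepting: {E,G,H,J} | {B,C,D,F,I,M}.
On input 0, block {E,G,H,J} splits into {G,H,J} and {E}.
On input 1, block {B,C,D,F,I,M} splits into {B,I,M} and {C,D} and {F}.
Split {G,H,J} by δ(·,0) → {G,J} and {H}.
Refine {B,I,M} on symbol 0: members go to different blocks, giving {I,M} and {B}.
No further refinement is possible. Final partition (7 blocks): {G,J} | {I,M} | {E} | {C,D} | {F} | {H} | {B}.
State D belongs to the block {C,D}, which has 2 states.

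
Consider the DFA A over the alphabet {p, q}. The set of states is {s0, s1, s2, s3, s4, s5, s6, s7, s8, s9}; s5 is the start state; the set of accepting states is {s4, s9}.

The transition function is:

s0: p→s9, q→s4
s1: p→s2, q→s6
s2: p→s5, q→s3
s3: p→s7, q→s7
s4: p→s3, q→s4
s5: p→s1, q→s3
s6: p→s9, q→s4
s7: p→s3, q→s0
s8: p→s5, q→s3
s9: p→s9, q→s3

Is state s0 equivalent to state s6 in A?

First remove the unreachable states {s8}; 9 states remain.
Initial partition by acceptance: {s4,s9} | {s0,s1,s2,s3,s5,s6,s7}.
On input p, block {s4,s9} splits into {s4} and {s9}.
On input p, block {s0,s1,s2,s3,s5,s6,s7} splits into {s1,s2,s3,s5,s7} and {s0,s6}.
Split {s1,s2,s3,s5,s7} by δ(·,q) → {s2,s3,s5} and {s1,s7}.
On input p, block {s2,s3,s5} splits into {s3,s5} and {s2}.
On input q, block {s3,s5} splits into {s3} and {s5}.
Refine {s1,s7} on symbol p: members go to different blocks, giving {s1} and {s7}.
No further refinement is possible. Final partition (8 blocks): {s4} | {s3} | {s9} | {s0,s6} | {s1} | {s2} | {s5} | {s7}.
s0 and s6 lie in the same block of the stable partition, so they are equivalent — no string distinguishes them.

Yes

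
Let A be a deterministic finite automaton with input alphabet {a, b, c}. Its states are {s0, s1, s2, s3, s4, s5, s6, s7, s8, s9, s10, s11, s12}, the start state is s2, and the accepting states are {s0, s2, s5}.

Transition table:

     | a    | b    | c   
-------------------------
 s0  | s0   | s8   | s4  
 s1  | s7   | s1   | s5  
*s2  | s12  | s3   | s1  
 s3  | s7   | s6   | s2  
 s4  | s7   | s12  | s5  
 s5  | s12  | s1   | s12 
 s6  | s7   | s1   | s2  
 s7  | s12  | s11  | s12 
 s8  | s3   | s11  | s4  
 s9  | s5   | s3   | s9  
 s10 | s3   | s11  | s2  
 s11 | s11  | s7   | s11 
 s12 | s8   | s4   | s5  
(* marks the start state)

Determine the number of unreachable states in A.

Starting at s2 and following transitions, the reachable set is {s1, s2, s3, s4, s5, s6, s7, s8, s11, s12}. That leaves s0, s9, s10 unreachable — 3 in total.

3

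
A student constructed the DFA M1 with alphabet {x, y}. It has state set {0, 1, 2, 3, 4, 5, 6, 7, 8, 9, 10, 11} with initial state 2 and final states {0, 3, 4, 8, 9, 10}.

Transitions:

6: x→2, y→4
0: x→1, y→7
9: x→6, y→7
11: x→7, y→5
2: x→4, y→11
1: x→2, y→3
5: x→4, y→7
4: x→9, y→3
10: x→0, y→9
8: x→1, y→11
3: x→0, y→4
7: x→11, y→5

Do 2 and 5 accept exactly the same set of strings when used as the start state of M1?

Reachable states from the start: {0,1,2,3,4,5,6,7,9,11}. Unreachable: {8,10} — drop them.
P0 = {0,3,4,9} | {1,2,5,6,7,11}.
Refine {0,3,4,9} on symbol x: members go to different blocks, giving {0,9} and {3,4}.
On input x, block {1,2,5,6,7,11} splits into {1,6,7,11} and {2,5}.
On input x, block {1,6,7,11} splits into {1,6} and {7,11}.
The partition is now stable with 5 blocks: {0,9} | {1,6} | {3,4} | {2,5} | {7,11}.
2 and 5 lie in the same block of the stable partition, so they are equivalent — no string distinguishes them.

Yes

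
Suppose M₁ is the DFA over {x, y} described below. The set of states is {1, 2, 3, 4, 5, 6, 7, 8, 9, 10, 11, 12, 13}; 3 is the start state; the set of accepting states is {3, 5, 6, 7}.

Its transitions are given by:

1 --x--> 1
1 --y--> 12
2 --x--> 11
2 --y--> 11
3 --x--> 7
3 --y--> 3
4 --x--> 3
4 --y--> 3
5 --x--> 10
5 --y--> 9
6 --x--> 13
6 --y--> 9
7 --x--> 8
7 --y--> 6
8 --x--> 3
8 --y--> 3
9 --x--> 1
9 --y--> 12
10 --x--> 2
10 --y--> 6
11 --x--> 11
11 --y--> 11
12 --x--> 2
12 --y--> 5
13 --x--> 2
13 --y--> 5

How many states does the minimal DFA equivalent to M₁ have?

7

States {4} cannot be reached from the start state, so discard them.
P0 = {3,5,6,7} | {1,2,8,9,10,11,12,13}.
Refine {3,5,6,7} on symbol x: members go to different blocks, giving {5,6,7} and {3}.
On input y, block {5,6,7} splits into {5,6} and {7}.
Split {1,2,8,9,10,11,12,13} by δ(·,x) → {1,2,9,10,11,12,13} and {8}.
Split {1,2,9,10,11,12,13} by δ(·,y) → {1,2,9,11} and {10,12,13}.
On input y, block {1,2,9,11} splits into {1,9} and {2,11}.
Stable partition: {5,6} | {1,9} | {3} | {7} | {8} | {10,12,13} | {2,11} — 7 equivalence classes.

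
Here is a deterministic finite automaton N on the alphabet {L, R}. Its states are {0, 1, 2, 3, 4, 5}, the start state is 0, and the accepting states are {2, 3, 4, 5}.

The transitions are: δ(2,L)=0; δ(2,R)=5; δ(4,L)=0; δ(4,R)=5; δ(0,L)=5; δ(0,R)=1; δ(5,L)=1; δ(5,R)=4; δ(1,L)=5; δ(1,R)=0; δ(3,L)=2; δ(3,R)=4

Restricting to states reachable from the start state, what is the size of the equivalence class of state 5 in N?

States {2,3} cannot be reached from the start state, so discard them.
Start with accepting vs non-accepting: {4,5} | {0,1}.
Stable partition: {4,5} | {0,1} — 2 equivalence classes.
The equivalence class containing 5 is {4,5}, of size 2.

2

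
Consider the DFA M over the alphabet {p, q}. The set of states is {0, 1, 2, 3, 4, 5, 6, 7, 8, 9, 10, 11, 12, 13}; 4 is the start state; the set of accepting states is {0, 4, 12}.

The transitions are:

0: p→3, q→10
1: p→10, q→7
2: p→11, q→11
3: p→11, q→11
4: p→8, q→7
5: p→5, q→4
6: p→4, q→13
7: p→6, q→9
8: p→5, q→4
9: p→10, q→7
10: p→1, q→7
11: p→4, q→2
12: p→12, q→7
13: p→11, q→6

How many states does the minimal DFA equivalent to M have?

6

Reachable states from the start: {1,2,4,5,6,7,8,9,10,11,13}. Unreachable: {0,3,12} — drop them.
Initial partition by acceptance: {4} | {1,2,5,6,7,8,9,10,11,13}.
Split {1,2,5,6,7,8,9,10,11,13} by δ(·,p) → {1,2,5,7,8,9,10,13} and {6,11}.
On input p, block {1,2,5,7,8,9,10,13} splits into {1,5,8,9,10} and {2,7,13}.
Split {1,5,8,9,10} by δ(·,q) → {1,9,10} and {5,8}.
Refine {2,7,13} on symbol q: members go to different blocks, giving {2,13} and {7}.
The partition is now stable with 6 blocks: {4} | {1,9,10} | {6,11} | {2,13} | {5,8} | {7}.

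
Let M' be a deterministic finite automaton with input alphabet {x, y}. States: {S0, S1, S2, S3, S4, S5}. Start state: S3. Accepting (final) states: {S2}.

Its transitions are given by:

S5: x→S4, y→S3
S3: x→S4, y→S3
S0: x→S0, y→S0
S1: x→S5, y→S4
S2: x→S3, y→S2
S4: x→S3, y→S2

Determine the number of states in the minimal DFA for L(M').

3

States {S0,S1,S5} cannot be reached from the start state, so discard them.
Initial partition by acceptance: {S2} | {S3,S4}.
On input y, block {S3,S4} splits into {S3} and {S4}.
Stable partition: {S2} | {S3} | {S4} — 3 equivalence classes.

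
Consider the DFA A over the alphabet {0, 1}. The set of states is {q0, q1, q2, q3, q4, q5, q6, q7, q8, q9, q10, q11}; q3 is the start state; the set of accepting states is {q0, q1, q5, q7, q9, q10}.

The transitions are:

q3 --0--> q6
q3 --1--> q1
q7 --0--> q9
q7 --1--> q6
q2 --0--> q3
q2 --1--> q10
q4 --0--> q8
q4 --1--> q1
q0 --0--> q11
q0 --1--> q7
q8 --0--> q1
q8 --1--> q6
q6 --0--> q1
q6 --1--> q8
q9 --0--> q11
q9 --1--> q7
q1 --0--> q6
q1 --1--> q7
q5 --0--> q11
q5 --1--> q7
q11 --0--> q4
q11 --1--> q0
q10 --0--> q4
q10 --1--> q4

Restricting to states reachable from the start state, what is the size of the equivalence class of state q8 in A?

2

First remove the unreachable states {q2,q5,q10}; 9 states remain.
P0 = {q0,q1,q7,q9} | {q3,q4,q6,q8,q11}.
Split {q0,q1,q7,q9} by δ(·,0) → {q0,q1,q9} and {q7}.
On input 0, block {q3,q4,q6,q8,q11} splits into {q3,q4,q11} and {q6,q8}.
Refine {q0,q1,q9} on symbol 0: members go to different blocks, giving {q0,q9} and {q1}.
Split {q3,q4,q11} by δ(·,0) → {q3,q4} and {q11}.
Stable partition: {q0,q9} | {q3,q4} | {q7} | {q6,q8} | {q1} | {q11} — 6 equivalence classes.
The equivalence class containing q8 is {q6,q8}, of size 2.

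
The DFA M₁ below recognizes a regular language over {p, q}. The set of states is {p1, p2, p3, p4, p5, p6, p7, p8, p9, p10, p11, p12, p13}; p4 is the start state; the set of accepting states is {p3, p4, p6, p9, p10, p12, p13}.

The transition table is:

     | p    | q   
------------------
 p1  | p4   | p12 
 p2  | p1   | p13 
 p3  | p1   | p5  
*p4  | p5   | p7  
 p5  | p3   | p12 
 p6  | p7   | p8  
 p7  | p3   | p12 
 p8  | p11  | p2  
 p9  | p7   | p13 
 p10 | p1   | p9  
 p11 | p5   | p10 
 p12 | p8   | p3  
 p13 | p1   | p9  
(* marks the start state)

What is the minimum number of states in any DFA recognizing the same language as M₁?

6

Reachable states from the start: {p1,p2,p3,p4,p5,p7,p8,p9,p10,p11,p12,p13}. Unreachable: {p6} — drop them.
Initial partition by acceptance: {p3,p4,p9,p10,p12,p13} | {p1,p2,p5,p7,p8,p11}.
Split {p3,p4,p9,p10,p12,p13} by δ(·,q) → {p9,p10,p12,p13} and {p3,p4}.
Refine {p9,p10,p12,p13} on symbol q: members go to different blocks, giving {p9,p10,p13} and {p12}.
Split {p1,p2,p5,p7,p8,p11} by δ(·,p) → {p1,p5,p7} and {p2,p8,p11}.
Refine {p2,p8,p11} on symbol p: members go to different blocks, giving {p2,p11} and {p8}.
No further refinement is possible. Final partition (6 blocks): {p9,p10,p13} | {p1,p5,p7} | {p3,p4} | {p12} | {p2,p11} | {p8}.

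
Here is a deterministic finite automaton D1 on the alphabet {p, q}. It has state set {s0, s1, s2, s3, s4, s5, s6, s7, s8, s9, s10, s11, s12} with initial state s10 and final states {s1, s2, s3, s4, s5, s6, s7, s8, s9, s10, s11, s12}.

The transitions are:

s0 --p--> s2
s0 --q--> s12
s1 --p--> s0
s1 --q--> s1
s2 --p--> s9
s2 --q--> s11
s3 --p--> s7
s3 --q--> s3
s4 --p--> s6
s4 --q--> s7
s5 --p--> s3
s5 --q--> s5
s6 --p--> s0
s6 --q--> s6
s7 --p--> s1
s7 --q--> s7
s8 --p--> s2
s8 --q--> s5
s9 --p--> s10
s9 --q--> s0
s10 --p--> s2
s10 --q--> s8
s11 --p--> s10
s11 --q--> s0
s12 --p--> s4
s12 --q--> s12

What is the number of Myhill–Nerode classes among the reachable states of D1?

Initial partition by acceptance: {s1,s2,s3,s4,s5,s6,s7,s8,s9,s10,s11,s12} | {s0}.
Split {s1,s2,s3,s4,s5,s6,s7,s8,s9,s10,s11,s12} by δ(·,p) → {s2,s3,s4,s5,s7,s8,s9,s10,s11,s12} and {s1,s6}.
On input p, block {s2,s3,s4,s5,s7,s8,s9,s10,s11,s12} splits into {s2,s3,s5,s8,s9,s10,s11,s12} and {s4,s7}.
Refine {s2,s3,s5,s8,s9,s10,s11,s12} on symbol p: members go to different blocks, giving {s2,s5,s8,s9,s10,s11} and {s3,s12}.
On input p, block {s2,s5,s8,s9,s10,s11} splits into {s2,s8,s9,s10,s11} and {s5}.
Refine {s2,s8,s9,s10,s11} on symbol q: members go to different blocks, giving {s2,s10} and {s9,s11} and {s8}.
Refine {s2,s10} on symbol p: members go to different blocks, giving {s2} and {s10}.
No further refinement is possible. Final partition (9 blocks): {s2} | {s0} | {s1,s6} | {s4,s7} | {s3,s12} | {s5} | {s9,s11} | {s8} | {s10}.

9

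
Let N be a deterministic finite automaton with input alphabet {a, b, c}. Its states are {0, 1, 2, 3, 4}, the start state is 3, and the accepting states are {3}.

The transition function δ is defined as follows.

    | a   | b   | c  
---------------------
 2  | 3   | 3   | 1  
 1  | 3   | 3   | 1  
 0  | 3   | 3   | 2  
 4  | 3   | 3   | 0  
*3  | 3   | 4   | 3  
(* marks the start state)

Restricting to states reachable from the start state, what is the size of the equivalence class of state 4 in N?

4

All states are reachable from the start state.
Start with accepting vs non-accepting: {3} | {0,1,2,4}.
Stable partition: {3} | {0,1,2,4} — 2 equivalence classes.
The equivalence class containing 4 is {0,1,2,4}, of size 4.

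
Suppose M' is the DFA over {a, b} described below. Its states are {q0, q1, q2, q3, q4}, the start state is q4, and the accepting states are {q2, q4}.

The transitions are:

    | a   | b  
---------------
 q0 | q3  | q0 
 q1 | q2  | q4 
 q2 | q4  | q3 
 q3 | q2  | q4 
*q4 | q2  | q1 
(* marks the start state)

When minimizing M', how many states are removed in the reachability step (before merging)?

1

No path from q4 leads to q0; the other 4 states are all reachable.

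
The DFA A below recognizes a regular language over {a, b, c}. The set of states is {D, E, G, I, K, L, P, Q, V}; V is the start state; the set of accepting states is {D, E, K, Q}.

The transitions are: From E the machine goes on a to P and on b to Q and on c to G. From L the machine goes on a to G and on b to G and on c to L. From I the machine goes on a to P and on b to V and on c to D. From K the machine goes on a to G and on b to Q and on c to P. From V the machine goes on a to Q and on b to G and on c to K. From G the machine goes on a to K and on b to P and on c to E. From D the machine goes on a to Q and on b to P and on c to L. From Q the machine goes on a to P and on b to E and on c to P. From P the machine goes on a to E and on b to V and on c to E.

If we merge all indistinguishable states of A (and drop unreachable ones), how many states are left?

2

Reachable states from the start: {E,G,K,P,Q,V}. Unreachable: {D,I,L} — drop them.
Start with accepting vs non-accepting: {E,K,Q} | {G,P,V}.
No further refinement is possible. Final partition (2 blocks): {E,K,Q} | {G,P,V}.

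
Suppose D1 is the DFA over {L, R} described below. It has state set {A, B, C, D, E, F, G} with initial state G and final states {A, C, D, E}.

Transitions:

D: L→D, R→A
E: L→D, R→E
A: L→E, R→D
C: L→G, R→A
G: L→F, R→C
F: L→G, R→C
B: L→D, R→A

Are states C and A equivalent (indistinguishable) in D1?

First remove the unreachable states {B}; 6 states remain.
Start with accepting vs non-accepting: {A,C,D,E} | {F,G}.
Split {A,C,D,E} by δ(·,L) → {A,D,E} and {C}.
No further refinement is possible. Final partition (3 blocks): {A,D,E} | {F,G} | {C}.
C and A end up in different blocks, so they are distinguishable. For instance, the string 'L' is accepted from only A.

No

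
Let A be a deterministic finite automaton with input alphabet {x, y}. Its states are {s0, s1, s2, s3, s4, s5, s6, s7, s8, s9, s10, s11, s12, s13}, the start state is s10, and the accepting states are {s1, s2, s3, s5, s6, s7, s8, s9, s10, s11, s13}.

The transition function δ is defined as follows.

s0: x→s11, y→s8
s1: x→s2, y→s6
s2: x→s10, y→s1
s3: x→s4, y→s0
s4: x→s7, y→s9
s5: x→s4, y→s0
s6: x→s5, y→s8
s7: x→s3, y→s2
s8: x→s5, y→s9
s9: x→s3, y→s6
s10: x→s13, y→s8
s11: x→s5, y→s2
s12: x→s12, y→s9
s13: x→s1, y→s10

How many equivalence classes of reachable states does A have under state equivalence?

6

Reachable states from the start: {s0,s1,s2,s3,s4,s5,s6,s7,s8,s9,s10,s11,s13}. Unreachable: {s12} — drop them.
Start with accepting vs non-accepting: {s1,s2,s3,s5,s6,s7,s8,s9,s10,s11,s13} | {s0,s4}.
On input x, block {s1,s2,s3,s5,s6,s7,s8,s9,s10,s11,s13} splits into {s1,s2,s6,s7,s8,s9,s10,s11,s13} and {s3,s5}.
Split {s1,s2,s6,s7,s8,s9,s10,s11,s13} by δ(·,x) → {s6,s7,s8,s9,s11} and {s1,s2,s10,s13}.
Split {s6,s7,s8,s9,s11} by δ(·,y) → {s6,s8,s9} and {s7,s11}.
Split {s1,s2,s10,s13} by δ(·,y) → {s1,s10} and {s2,s13}.
The partition is now stable with 6 blocks: {s6,s8,s9} | {s0,s4} | {s3,s5} | {s1,s10} | {s7,s11} | {s2,s13}.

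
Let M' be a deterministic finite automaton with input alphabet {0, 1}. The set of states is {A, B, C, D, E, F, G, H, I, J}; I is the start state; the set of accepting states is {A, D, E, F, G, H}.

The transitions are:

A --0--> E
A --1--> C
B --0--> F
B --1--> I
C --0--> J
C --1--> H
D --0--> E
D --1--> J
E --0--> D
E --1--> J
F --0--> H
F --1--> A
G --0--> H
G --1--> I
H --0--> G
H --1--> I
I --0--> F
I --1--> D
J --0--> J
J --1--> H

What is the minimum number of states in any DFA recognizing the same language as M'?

Reachable states from the start: {A,C,D,E,F,G,H,I,J}. Unreachable: {B} — drop them.
Start with accepting vs non-accepting: {A,D,E,F,G,H} | {C,I,J}.
On input 1, block {A,D,E,F,G,H} splits into {A,D,E,G,H} and {F}.
Split {C,I,J} by δ(·,0) → {C,J} and {I}.
Refine {A,D,E,G,H} on symbol 1: members go to different blocks, giving {A,D,E} and {G,H}.
Stable partition: {A,D,E} | {C,J} | {F} | {I} | {G,H} — 5 equivalence classes.

5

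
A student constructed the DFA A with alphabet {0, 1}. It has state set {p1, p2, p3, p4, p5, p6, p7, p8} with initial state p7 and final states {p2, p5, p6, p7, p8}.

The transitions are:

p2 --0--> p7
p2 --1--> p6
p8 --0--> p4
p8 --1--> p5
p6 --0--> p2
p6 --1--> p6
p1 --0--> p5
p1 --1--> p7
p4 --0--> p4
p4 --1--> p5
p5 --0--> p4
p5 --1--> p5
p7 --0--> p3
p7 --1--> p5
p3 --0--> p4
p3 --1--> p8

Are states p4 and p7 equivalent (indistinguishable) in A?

Reachable states from the start: {p3,p4,p5,p7,p8}. Unreachable: {p1,p2,p6} — drop them.
Initial partition by acceptance: {p5,p7,p8} | {p3,p4}.
No further refinement is possible. Final partition (2 blocks): {p5,p7,p8} | {p3,p4}.
p4 and p7 end up in different blocks, so they are distinguishable. For instance, the string 'ε' is accepted from only p7.

No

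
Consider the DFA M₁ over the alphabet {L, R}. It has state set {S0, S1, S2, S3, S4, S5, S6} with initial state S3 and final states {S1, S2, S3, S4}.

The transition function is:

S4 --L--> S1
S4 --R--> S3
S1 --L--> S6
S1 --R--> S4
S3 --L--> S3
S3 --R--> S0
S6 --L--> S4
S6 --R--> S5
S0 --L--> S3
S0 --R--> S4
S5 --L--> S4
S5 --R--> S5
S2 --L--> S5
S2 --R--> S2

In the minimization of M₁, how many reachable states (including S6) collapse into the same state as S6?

First remove the unreachable states {S2}; 6 states remain.
Initial partition by acceptance: {S1,S3,S4} | {S0,S5,S6}.
On input L, block {S1,S3,S4} splits into {S3,S4} and {S1}.
Split {S3,S4} by δ(·,L) → {S3} and {S4}.
On input L, block {S0,S5,S6} splits into {S5,S6} and {S0}.
No further refinement is possible. Final partition (5 blocks): {S3} | {S5,S6} | {S1} | {S4} | {S0}.
The equivalence class containing S6 is {S5,S6}, of size 2.

2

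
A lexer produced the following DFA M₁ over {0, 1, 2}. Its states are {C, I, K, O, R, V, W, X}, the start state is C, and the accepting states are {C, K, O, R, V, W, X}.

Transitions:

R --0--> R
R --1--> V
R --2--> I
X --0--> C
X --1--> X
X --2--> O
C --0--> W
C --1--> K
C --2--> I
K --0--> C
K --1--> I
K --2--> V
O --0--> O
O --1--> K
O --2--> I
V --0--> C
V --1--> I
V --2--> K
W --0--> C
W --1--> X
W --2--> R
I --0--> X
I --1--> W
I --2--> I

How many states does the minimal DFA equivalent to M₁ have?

Every state is reachable, so we keep all 8.
Start with accepting vs non-accepting: {C,K,O,R,V,W,X} | {I}.
On input 1, block {C,K,O,R,V,W,X} splits into {C,O,R,W,X} and {K,V}.
On input 1, block {C,O,R,W,X} splits into {C,O,R} and {W,X}.
Refine {C,O,R} on symbol 0: members go to different blocks, giving {O,R} and {C}.
Stable partition: {O,R} | {I} | {K,V} | {W,X} | {C} — 5 equivalence classes.

5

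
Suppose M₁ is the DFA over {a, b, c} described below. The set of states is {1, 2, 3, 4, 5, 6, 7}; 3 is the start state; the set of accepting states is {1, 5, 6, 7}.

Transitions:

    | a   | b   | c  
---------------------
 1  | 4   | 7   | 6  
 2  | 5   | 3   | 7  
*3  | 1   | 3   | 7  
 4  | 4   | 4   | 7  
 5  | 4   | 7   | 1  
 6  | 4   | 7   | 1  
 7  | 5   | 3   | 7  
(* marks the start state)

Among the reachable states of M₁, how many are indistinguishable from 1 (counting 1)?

First remove the unreachable states {2}; 6 states remain.
Initial partition by acceptance: {1,5,6,7} | {3,4}.
Split {1,5,6,7} by δ(·,a) → {1,5,6} and {7}.
On input a, block {3,4} splits into {3} and {4}.
No further refinement is possible. Final partition (4 blocks): {1,5,6} | {3} | {7} | {4}.
The equivalence class containing 1 is {1,5,6}, of size 3.

3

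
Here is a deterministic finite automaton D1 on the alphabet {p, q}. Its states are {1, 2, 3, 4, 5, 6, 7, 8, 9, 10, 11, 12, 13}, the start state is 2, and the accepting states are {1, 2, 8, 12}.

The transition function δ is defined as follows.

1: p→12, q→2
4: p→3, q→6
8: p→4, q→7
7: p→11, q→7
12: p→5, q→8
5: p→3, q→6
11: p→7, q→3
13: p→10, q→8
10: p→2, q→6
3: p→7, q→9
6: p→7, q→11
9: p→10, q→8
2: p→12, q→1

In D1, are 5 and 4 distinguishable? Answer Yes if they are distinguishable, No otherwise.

First remove the unreachable states {13}; 12 states remain.
P0 = {1,2,8,12} | {3,4,5,6,7,9,10,11}.
Refine {1,2,8,12} on symbol p: members go to different blocks, giving {1,2} and {8,12}.
Split {3,4,5,6,7,9,10,11} by δ(·,p) → {3,4,5,6,7,9,11} and {10}.
Refine {3,4,5,6,7,9,11} on symbol p: members go to different blocks, giving {3,4,5,6,7,11} and {9}.
Refine {3,4,5,6,7,11} on symbol q: members go to different blocks, giving {4,5,6,7,11} and {3}.
Refine {4,5,6,7,11} on symbol p: members go to different blocks, giving {6,7,11} and {4,5}.
Split {6,7,11} by δ(·,q) → {6,7} and {11}.
Split {6,7} by δ(·,p) → {6} and {7}.
On input q, block {8,12} splits into {8} and {12}.
The partition is now stable with 10 blocks: {1,2} | {6} | {8} | {10} | {9} | {3} | {4,5} | {11} | {7} | {12}.
5 and 4 lie in the same block of the stable partition, so they are equivalent — no string distinguishes them.

No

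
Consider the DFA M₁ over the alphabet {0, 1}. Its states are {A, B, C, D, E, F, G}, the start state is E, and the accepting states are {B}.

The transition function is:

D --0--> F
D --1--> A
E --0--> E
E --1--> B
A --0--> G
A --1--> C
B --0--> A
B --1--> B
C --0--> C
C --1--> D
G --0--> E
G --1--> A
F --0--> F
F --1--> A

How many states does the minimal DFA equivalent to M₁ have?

All states are reachable from the start state.
Start with accepting vs non-accepting: {B} | {A,C,D,E,F,G}.
Split {A,C,D,E,F,G} by δ(·,1) → {A,C,D,F,G} and {E}.
On input 0, block {A,C,D,F,G} splits into {A,C,D,F} and {G}.
On input 0, block {A,C,D,F} splits into {C,D,F} and {A}.
Refine {C,D,F} on symbol 1: members go to different blocks, giving {D,F} and {C}.
No further refinement is possible. Final partition (6 blocks): {B} | {D,F} | {E} | {G} | {A} | {C}.

6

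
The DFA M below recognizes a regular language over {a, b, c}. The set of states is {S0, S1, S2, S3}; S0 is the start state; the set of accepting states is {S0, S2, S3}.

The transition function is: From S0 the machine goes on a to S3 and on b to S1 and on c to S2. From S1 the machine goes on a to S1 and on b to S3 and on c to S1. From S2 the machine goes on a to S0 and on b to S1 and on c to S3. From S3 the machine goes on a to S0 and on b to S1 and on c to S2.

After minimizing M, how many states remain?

Initial partition by acceptance: {S0,S2,S3} | {S1}.
No further refinement is possible. Final partition (2 blocks): {S0,S2,S3} | {S1}.

2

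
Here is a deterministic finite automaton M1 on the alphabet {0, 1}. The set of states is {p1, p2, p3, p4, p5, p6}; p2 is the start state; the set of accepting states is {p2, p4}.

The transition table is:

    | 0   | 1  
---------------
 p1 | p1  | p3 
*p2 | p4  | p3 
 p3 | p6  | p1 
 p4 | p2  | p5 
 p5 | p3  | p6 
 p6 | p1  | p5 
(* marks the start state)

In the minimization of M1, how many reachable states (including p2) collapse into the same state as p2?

Initial partition by acceptance: {p2,p4} | {p1,p3,p5,p6}.
Stable partition: {p2,p4} | {p1,p3,p5,p6} — 2 equivalence classes.
The equivalence class containing p2 is {p2,p4}, of size 2.

2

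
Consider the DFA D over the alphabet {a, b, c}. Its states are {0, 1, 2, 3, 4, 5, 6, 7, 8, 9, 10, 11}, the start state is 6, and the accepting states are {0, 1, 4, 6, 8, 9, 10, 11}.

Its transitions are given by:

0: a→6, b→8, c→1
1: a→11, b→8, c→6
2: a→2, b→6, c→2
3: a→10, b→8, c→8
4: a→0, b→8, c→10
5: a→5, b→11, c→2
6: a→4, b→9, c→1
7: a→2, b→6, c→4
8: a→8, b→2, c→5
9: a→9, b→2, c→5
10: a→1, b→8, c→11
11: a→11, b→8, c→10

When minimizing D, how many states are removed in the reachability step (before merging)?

No path from 6 leads to 3, 7; the other 10 states are all reachable.

2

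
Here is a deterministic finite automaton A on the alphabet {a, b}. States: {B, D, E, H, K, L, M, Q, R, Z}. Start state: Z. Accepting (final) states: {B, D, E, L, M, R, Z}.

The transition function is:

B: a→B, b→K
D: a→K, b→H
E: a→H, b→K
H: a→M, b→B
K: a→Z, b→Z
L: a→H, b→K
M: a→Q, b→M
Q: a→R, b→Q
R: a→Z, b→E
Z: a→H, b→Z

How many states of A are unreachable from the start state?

2

BFS from Z reaches {B, E, H, K, M, Q, R, Z}; the 2 state(s) D, L are never visited.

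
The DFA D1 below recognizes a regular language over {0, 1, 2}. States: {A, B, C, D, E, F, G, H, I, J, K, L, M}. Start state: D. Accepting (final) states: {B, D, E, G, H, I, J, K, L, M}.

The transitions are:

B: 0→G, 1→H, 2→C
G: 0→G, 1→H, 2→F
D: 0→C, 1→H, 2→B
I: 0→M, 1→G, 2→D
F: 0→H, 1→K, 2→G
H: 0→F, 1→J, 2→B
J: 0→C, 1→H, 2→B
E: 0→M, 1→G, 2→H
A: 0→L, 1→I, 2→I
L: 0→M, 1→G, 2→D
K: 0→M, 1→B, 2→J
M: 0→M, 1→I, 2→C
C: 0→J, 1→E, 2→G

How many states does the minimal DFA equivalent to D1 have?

Reachable states from the start: {B,C,D,E,F,G,H,I,J,K,M}. Unreachable: {A,L} — drop them.
Initial partition by acceptance: {B,D,E,G,H,I,J,K,M} | {C,F}.
Split {B,D,E,G,H,I,J,K,M} by δ(·,0) → {B,E,G,I,K,M} and {D,H,J}.
Split {B,E,G,I,K,M} by δ(·,1) → {E,I,K,M} and {B,G}.
Split {E,I,K,M} by δ(·,1) → {E,I,K} and {M}.
The partition is now stable with 5 blocks: {E,I,K} | {C,F} | {D,H,J} | {B,G} | {M}.

5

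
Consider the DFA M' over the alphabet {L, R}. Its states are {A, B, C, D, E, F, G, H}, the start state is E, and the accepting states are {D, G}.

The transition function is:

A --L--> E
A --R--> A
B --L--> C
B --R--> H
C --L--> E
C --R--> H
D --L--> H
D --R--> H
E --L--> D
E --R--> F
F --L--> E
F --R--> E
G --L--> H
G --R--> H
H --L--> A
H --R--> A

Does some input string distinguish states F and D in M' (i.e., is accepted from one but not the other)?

States {B,C,G} cannot be reached from the start state, so discard them.
Start with accepting vs non-accepting: {D} | {A,E,F,H}.
Refine {A,E,F,H} on symbol L: members go to different blocks, giving {A,F,H} and {E}.
Refine {A,F,H} on symbol L: members go to different blocks, giving {A,F} and {H}.
Split {A,F} by δ(·,R) → {A} and {F}.
The partition is now stable with 5 blocks: {D} | {A} | {E} | {H} | {F}.
F and D end up in different blocks, so they are distinguishable. For instance, the string 'ε' is accepted from only D.

Yes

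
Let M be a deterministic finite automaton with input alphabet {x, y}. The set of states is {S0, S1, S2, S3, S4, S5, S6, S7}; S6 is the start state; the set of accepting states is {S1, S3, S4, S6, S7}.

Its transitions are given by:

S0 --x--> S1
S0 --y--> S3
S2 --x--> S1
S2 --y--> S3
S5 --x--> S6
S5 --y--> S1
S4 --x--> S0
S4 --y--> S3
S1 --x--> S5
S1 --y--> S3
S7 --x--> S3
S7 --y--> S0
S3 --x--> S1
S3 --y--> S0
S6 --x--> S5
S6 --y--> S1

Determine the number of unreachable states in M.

3

No path from S6 leads to S2, S4, S7; the other 5 states are all reachable.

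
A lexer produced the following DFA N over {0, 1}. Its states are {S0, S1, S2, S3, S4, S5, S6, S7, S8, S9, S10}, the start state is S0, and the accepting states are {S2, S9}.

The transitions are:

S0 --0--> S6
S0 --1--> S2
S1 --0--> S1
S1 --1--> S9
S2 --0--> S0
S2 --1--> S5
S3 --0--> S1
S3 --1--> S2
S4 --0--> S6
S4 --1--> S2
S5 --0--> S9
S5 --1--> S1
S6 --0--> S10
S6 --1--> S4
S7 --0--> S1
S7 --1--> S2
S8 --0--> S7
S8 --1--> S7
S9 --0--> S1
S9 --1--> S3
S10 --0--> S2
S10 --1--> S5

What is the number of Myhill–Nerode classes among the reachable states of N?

8

Reachable states from the start: {S0,S1,S2,S3,S4,S5,S6,S9,S10}. Unreachable: {S7,S8} — drop them.
Initial partition by acceptance: {S2,S9} | {S0,S1,S3,S4,S5,S6,S10}.
Split {S0,S1,S3,S4,S5,S6,S10} by δ(·,0) → {S0,S1,S3,S4,S6} and {S5,S10}.
Refine {S2,S9} on symbol 1: members go to different blocks, giving {S2} and {S9}.
Refine {S0,S1,S3,S4,S6} on symbol 0: members go to different blocks, giving {S0,S1,S3,S4} and {S6}.
On input 0, block {S0,S1,S3,S4} splits into {S0,S4} and {S1,S3}.
On input 0, block {S5,S10} splits into {S5} and {S10}.
Split {S1,S3} by δ(·,1) → {S1} and {S3}.
The partition is now stable with 8 blocks: {S2} | {S0,S4} | {S5} | {S9} | {S6} | {S1} | {S10} | {S3}.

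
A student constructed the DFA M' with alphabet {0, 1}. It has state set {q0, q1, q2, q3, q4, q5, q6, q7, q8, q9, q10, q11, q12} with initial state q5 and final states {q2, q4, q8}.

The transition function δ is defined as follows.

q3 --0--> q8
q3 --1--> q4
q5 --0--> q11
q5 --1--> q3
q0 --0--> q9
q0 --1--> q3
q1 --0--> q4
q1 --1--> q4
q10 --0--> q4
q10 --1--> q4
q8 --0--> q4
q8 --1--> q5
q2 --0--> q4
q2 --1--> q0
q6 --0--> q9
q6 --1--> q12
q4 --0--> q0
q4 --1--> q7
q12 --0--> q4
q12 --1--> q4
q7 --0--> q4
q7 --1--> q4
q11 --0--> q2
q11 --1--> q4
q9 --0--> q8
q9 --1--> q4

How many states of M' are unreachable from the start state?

4

No path from q5 leads to q1, q6, q10, q12; the other 9 states are all reachable.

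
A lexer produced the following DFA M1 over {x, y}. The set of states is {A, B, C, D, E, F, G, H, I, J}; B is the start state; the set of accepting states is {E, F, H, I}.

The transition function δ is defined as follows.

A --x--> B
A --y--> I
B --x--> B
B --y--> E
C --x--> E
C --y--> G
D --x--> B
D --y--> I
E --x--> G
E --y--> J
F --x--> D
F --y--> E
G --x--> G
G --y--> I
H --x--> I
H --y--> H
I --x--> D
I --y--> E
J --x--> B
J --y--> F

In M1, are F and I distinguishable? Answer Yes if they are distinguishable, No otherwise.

Reachable states from the start: {B,D,E,F,G,I,J}. Unreachable: {A,C,H} — drop them.
Start with accepting vs non-accepting: {E,F,I} | {B,D,G,J}.
Split {E,F,I} by δ(·,y) → {F,I} and {E}.
On input y, block {B,D,G,J} splits into {D,G,J} and {B}.
On input x, block {D,G,J} splits into {D,J} and {G}.
No further refinement is possible. Final partition (5 blocks): {F,I} | {D,J} | {E} | {B} | {G}.
F and I lie in the same block of the stable partition, so they are equivalent — no string distinguishes them.

No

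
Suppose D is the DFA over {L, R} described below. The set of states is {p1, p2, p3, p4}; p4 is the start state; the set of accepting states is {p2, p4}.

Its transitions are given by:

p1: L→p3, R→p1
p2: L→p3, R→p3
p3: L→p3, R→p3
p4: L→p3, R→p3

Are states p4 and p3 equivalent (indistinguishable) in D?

States {p1,p2} cannot be reached from the start state, so discard them.
Start with accepting vs non-accepting: {p4} | {p3}.
Stable partition: {p4} | {p3} — 2 equivalence classes.
p4 and p3 end up in different blocks, so they are distinguishable. For instance, the string 'ε' is accepted from only p4.

No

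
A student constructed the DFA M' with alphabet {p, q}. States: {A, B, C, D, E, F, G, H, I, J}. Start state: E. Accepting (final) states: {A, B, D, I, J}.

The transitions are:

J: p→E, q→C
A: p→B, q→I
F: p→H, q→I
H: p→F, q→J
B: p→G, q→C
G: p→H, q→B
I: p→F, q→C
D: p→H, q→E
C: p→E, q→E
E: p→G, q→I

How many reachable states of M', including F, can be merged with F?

4

States {A,D} cannot be reached from the start state, so discard them.
Start with accepting vs non-accepting: {B,I,J} | {C,E,F,G,H}.
Split {C,E,F,G,H} by δ(·,q) → {E,F,G,H} and {C}.
Stable partition: {B,I,J} | {E,F,G,H} | {C} — 3 equivalence classes.
The equivalence class containing F is {E,F,G,H}, of size 4.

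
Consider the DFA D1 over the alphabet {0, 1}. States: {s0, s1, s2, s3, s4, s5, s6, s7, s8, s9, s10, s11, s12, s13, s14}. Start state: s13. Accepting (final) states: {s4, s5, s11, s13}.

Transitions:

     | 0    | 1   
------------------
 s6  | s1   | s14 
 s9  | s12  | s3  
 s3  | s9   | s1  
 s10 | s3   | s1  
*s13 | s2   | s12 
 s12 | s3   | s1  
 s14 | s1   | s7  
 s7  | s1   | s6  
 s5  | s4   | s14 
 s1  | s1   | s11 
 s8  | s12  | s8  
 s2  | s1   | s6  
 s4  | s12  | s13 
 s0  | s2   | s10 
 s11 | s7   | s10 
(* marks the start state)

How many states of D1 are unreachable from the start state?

4

No path from s13 leads to s0, s4, s5, s8; the other 11 states are all reachable.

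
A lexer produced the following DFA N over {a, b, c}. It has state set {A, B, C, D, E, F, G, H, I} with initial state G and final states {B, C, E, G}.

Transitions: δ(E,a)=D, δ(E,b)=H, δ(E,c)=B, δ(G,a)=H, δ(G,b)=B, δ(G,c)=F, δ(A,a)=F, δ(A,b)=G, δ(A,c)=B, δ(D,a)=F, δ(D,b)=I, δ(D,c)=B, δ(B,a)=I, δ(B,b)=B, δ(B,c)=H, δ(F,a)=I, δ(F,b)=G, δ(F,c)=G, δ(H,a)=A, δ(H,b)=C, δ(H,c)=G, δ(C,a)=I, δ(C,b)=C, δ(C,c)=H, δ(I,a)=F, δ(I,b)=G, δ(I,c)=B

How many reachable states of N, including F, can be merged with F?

First remove the unreachable states {D,E}; 7 states remain.
Start with accepting vs non-accepting: {B,C,G} | {A,F,H,I}.
The partition is now stable with 2 blocks: {B,C,G} | {A,F,H,I}.
The equivalence class containing F is {A,F,H,I}, of size 4.

4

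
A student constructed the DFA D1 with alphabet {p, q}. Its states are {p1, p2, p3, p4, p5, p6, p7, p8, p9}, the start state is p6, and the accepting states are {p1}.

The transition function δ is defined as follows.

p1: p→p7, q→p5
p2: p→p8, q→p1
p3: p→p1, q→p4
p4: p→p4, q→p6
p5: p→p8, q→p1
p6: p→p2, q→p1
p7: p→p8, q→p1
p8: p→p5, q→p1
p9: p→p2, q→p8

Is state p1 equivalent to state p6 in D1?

States {p3,p4,p9} cannot be reached from the start state, so discard them.
P0 = {p1} | {p2,p5,p6,p7,p8}.
Stable partition: {p1} | {p2,p5,p6,p7,p8} — 2 equivalence classes.
p1 and p6 end up in different blocks, so they are distinguishable. For instance, the string 'ε' is accepted from only p1.

No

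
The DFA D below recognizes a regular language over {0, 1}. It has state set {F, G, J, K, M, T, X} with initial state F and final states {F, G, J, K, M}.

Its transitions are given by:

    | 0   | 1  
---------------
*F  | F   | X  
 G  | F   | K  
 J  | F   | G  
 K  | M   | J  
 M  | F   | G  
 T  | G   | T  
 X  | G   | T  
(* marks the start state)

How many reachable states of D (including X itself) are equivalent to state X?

All states are reachable from the start state.
Start with accepting vs non-accepting: {F,G,J,K,M} | {T,X}.
Refine {F,G,J,K,M} on symbol 1: members go to different blocks, giving {G,J,K,M} and {F}.
Split {G,J,K,M} by δ(·,0) → {G,J,M} and {K}.
Refine {G,J,M} on symbol 1: members go to different blocks, giving {J,M} and {G}.
Stable partition: {J,M} | {T,X} | {F} | {K} | {G} — 5 equivalence classes.
The equivalence class containing X is {T,X}, of size 2.

2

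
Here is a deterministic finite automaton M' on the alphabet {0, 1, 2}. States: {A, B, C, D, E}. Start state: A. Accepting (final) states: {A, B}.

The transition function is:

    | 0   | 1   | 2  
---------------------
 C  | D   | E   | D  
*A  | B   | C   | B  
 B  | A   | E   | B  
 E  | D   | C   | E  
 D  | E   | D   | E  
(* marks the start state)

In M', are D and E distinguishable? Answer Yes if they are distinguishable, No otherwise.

P0 = {A,B} | {C,D,E}.
No further refinement is possible. Final partition (2 blocks): {A,B} | {C,D,E}.
D and E lie in the same block of the stable partition, so they are equivalent — no string distinguishes them.

No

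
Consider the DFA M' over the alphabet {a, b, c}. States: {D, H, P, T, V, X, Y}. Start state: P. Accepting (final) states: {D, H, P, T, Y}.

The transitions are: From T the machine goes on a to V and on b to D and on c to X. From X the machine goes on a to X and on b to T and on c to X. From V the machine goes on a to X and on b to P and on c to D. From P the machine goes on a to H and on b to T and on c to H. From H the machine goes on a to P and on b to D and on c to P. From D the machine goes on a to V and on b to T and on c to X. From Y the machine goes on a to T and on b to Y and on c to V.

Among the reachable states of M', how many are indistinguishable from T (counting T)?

First remove the unreachable states {Y}; 6 states remain.
Start with accepting vs non-accepting: {D,H,P,T} | {V,X}.
On input a, block {D,H,P,T} splits into {D,T} and {H,P}.
Split {V,X} by δ(·,b) → {X} and {V}.
Stable partition: {D,T} | {X} | {H,P} | {V} — 4 equivalence classes.
State T belongs to the block {D,T}, which has 2 states.

2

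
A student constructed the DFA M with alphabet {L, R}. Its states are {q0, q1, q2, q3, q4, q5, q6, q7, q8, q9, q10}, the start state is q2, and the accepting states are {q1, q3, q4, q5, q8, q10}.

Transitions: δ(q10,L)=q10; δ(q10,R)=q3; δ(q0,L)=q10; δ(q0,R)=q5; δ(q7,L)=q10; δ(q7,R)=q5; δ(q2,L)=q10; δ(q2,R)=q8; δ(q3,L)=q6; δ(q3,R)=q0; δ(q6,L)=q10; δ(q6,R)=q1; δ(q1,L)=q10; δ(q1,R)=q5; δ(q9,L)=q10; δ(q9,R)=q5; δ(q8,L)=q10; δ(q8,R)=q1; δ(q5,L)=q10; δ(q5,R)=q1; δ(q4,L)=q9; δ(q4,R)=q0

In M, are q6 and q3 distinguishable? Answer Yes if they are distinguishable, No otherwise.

Yes

First remove the unreachable states {q4,q7,q9}; 8 states remain.
Initial partition by acceptance: {q1,q3,q5,q8,q10} | {q0,q2,q6}.
On input L, block {q1,q3,q5,q8,q10} splits into {q1,q5,q8,q10} and {q3}.
Refine {q1,q5,q8,q10} on symbol R: members go to different blocks, giving {q1,q5,q8} and {q10}.
Stable partition: {q1,q5,q8} | {q0,q2,q6} | {q3} | {q10} — 4 equivalence classes.
q6 and q3 end up in different blocks, so they are distinguishable. For instance, the string 'ε' is accepted from only q3.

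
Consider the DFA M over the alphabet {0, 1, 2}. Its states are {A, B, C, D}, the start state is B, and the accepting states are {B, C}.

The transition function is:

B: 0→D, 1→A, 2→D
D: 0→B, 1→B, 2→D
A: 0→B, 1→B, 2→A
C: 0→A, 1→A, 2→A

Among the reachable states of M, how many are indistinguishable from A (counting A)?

States {C} cannot be reached from the start state, so discard them.
Start with accepting vs non-accepting: {B} | {A,D}.
The partition is now stable with 2 blocks: {B} | {A,D}.
The equivalence class containing A is {A,D}, of size 2.

2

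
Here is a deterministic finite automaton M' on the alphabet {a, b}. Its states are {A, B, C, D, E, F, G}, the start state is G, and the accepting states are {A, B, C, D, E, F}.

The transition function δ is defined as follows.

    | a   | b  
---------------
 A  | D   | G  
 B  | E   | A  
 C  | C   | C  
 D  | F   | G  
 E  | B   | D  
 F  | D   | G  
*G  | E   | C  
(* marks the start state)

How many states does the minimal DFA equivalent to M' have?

P0 = {A,B,C,D,E,F} | {G}.
Split {A,B,C,D,E,F} by δ(·,b) → {A,D,F} and {B,C,E}.
On input b, block {B,C,E} splits into {B,E} and {C}.
The partition is now stable with 4 blocks: {A,D,F} | {G} | {B,E} | {C}.

4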